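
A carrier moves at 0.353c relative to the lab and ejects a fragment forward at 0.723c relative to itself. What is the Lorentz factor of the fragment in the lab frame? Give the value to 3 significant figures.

u_lab = (0.723 + 0.353)/(1 + 0.723×0.353) = 1.076/1.25522 = 0.857221
γ = 1/√(1 − 0.857221²) = 1.94

γ ≈ 1.94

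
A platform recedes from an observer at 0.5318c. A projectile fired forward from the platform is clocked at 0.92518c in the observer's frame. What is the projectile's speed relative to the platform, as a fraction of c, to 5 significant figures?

Inverse velocity addition: u' = (u − v)/(1 − uv/c²)
= (0.92518 − 0.5318)/(1 − 0.92518×0.5318) = 0.39338/0.5079893 = 0.77439

u' ≈ 0.77439c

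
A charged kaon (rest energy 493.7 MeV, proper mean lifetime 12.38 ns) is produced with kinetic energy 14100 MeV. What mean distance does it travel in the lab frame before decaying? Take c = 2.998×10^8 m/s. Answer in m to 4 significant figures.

γ = 1 + K/(m₀c²) = 1 + 14100/493.7 = 29.5599
β = √(1 − 1/γ²) = 0.999428
Dilated lifetime: γτ₀ = 29.5599 × 12.38 ns = 365.951 ns
d = βc·γτ₀ = 0.999428 × (2.998×10^8 m/s) × 3.65951×10^-7 s = 109.6 m

d ≈ 109.6 m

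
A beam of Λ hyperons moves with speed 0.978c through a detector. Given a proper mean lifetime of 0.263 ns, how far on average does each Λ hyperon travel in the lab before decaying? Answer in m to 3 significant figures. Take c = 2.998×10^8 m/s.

d ≈ 0.370 m

γ = 1/√(1 − 0.978²) = 4.7938
Dilated lifetime: Δt = γτ₀ = 4.7938 × 0.263 ns = 1.2608 ns
d = vΔt = 0.978c × 1.2608 ns = 2.9320×10^8 m/s × 1.2608×10^-9 s = 0.370 m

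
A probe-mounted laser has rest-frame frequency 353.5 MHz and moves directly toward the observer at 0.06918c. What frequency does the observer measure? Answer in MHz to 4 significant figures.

Relativistic Doppler: f_obs = f_src √((1+β)/(1−β))
= 353.5 × √(1.06918/0.930820) = 353.5 × 1.07175 = 378.9 MHz

f_obs ≈ 378.9 MHz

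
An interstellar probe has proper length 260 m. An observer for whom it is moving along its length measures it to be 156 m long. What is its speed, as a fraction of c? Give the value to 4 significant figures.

β ≈ 0.8000

γ = L₀/L = 260/156 = 1.66667
β = √(1 − 1/γ²) = 0.8000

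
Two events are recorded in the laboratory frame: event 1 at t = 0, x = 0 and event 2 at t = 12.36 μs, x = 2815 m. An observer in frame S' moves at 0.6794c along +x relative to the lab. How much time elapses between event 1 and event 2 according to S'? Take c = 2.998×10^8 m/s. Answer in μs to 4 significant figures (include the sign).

Δt' ≈ 8.151 μs

γ = 1/√(1 − 0.6794²) = 1.36283
Δt' = γ(Δt − vΔx/c²) = 1.36283 × (12.36 μs − 0.6794×2815 m / (2.998×10^8 m/s))
= 1.36283 × (5.98071 μs) = 8.151 μs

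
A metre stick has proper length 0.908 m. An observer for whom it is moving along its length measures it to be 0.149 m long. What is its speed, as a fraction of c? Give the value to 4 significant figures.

γ = L₀/L = 0.908/0.149 = 6.09396
β = √(1 − 1/γ²) = 0.9864

β ≈ 0.9864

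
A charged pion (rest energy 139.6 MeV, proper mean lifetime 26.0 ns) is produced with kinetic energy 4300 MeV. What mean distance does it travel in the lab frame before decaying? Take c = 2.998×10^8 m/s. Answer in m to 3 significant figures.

γ = 1 + K/(m₀c²) = 1 + 4300/139.6 = 31.802
β = √(1 − 1/γ²) = 0.99951
Dilated lifetime: γτ₀ = 31.802 × 26.0 ns = 826.86 ns
d = βc·γτ₀ = 0.99951 × (2.998×10^8 m/s) × 8.2686×10^-7 s = 248 m

d ≈ 248 m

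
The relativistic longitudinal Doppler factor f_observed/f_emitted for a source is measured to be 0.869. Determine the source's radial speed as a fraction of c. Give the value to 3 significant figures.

β ≈ 0.139

f_obs/f_src = √((1−β)/(1+β)) = 0.869  ⇒  (1−β)/(1+β) = 0.75516
β = |1 − D²|/(1 + D²) = |1 − 0.75516|/(1 + 0.75516) = 0.139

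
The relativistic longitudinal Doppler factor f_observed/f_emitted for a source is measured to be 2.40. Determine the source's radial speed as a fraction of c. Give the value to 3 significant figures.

β ≈ 0.704

f_obs/f_src = √((1+β)/(1−β)) = 2.40  ⇒  (1+β)/(1−β) = 5.7600
β = |1 − D²|/(1 + D²) = |1 − 5.7600|/(1 + 5.7600) = 0.704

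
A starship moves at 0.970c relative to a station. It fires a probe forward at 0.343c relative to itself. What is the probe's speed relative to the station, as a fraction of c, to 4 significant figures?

Relativistic velocity addition: u = (u' + v)/(1 + u'v/c²)
= (0.343 + 0.970)/(1 + 0.343×0.970) = 1.313/1.33271 = 0.9852

u ≈ 0.9852c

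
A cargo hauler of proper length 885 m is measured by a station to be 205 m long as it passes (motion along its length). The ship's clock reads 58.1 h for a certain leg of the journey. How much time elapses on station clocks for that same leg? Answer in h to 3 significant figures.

Δt ≈ 251 h

Length contraction ⇒ γ = L₀/L = 885/205 = 4.3171
Time dilation: Δt = γτ₀ = 4.3171 × 58.1 h = 251 h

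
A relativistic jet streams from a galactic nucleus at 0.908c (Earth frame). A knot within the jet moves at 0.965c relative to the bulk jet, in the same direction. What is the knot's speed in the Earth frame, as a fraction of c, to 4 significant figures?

Relativistic velocity addition: u = (u' + v)/(1 + u'v/c²)
= (0.965 + 0.908)/(1 + 0.965×0.908) = 1.873/1.87622 = 0.9983

u ≈ 0.9983c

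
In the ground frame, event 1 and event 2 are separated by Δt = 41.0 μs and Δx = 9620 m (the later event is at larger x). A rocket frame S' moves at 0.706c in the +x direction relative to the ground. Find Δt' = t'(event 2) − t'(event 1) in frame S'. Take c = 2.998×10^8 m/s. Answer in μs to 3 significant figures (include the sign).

Δt' ≈ 25.9 μs

γ = 1/√(1 − 0.706²) = 1.4120
Δt' = γ(Δt − vΔx/c²) = 1.4120 × (41.0 μs − 0.706×9620 m / (2.998×10^8 m/s))
= 1.4120 × (18.346 μs) = 25.9 μs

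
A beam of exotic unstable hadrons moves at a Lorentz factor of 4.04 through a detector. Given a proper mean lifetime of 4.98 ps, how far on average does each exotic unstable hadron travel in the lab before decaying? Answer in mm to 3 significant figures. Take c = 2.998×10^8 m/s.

d ≈ 5.84 mm

β = √(1 − 1/γ²) = √(1 − 1/4.04²) = 0.96888
Dilated lifetime: Δt = γτ₀ = 4.04 × 4.98 ps = 20.119 ps
d = vΔt = 0.96888c × 20.119 ps = 2.9047×10^8 m/s × 2.0119×10^-11 s = 5.84 mm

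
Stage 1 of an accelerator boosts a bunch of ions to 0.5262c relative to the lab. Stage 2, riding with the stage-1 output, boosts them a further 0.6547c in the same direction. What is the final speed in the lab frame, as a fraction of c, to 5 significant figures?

Compose boost 2: (0.6547 + 0.5262)/(1 + 0.6547×0.5262) = 1.1809/1.344503 = 0.87832

u ≈ 0.87832c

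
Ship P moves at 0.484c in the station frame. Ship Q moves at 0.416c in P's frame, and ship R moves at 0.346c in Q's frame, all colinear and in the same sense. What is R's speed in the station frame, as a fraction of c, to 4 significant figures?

Compose boost 2: (0.416 + 0.484)/(1 + 0.416×0.484) = 0.9000/1.20134 = 0.749161
Compose boost 3: (0.346 + 0.749161)/(1 + 0.346×0.749161) = 1.09516/1.25921 = 0.8697

u ≈ 0.8697c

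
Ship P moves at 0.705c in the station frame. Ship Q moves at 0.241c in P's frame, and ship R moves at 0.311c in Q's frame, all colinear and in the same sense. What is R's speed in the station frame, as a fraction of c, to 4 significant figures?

u ≈ 0.8946c

Compose boost 2: (0.241 + 0.705)/(1 + 0.241×0.705) = 0.9460/1.16990 = 0.808613
Compose boost 3: (0.311 + 0.808613)/(1 + 0.311×0.808613) = 1.11961/1.25148 = 0.8946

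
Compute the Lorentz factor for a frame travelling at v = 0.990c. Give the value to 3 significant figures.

γ = 1/√(1 − β²) = 1/√(1 − 0.990²) = 1/√(0.019900) = 7.09

γ ≈ 7.09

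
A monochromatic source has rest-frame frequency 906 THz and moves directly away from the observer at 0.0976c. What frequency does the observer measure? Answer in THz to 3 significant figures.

f_obs ≈ 821 THz

Relativistic Doppler: f_obs = f_src √((1−β)/(1+β))
= 906 × √(0.90240/1.0976) = 906 × 0.90673 = 821 THz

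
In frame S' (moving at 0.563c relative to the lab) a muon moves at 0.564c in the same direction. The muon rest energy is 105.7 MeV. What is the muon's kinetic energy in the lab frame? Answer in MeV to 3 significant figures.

u_lab = (0.564 + 0.563)/(1 + 0.564×0.563) = 0.855387
γ = 1/√(1 − 0.855387²) = 1.9305
K = (γ − 1)m₀c² = (1.9305 − 1) × 105.7 = 0.93054 × 105.7 = 98.4 MeV

K ≈ 98.4 MeV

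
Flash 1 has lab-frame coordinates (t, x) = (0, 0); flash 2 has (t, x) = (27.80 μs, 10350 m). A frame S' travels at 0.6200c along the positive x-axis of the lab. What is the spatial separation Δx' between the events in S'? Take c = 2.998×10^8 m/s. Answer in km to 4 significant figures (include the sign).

Δx' ≈ 6.605 km

γ = 1/√(1 − 0.6200²) = 1.27453
Δx' = γ(Δx − vΔt) = 1.27453 × (10350 m − 0.6200×(2.998×10^8 m/s)×27.80×10^-6 s)
= 1.27453 × (5182.65 m) = 6.605 km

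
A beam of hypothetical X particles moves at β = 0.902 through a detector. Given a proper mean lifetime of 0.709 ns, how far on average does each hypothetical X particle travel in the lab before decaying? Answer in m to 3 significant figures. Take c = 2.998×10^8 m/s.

d ≈ 0.444 m

γ = 1/√(1 − 0.902²) = 2.3162
Dilated lifetime: Δt = γτ₀ = 2.3162 × 0.709 ns = 1.6422 ns
d = vΔt = 0.902c × 1.6422 ns = 2.7042×10^8 m/s × 1.6422×10^-9 s = 0.444 m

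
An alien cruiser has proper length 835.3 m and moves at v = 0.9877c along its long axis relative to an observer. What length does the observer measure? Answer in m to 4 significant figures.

γ = 1/√(1 − 0.9877²) = 6.39546
Length contraction: L = L₀/γ = 835.3/6.39546 = 130.6 m

L ≈ 130.6 m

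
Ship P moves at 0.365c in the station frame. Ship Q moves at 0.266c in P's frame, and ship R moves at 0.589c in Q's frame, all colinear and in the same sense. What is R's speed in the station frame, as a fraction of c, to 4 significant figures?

Compose boost 2: (0.266 + 0.365)/(1 + 0.266×0.365) = 0.6310/1.09709 = 0.575158
Compose boost 3: (0.589 + 0.575158)/(1 + 0.589×0.575158) = 1.16416/1.33877 = 0.8696

u ≈ 0.8696c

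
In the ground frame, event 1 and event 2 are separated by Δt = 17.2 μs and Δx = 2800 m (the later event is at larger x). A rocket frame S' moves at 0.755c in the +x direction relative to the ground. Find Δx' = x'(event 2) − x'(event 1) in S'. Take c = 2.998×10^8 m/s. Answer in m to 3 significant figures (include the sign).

γ = 1/√(1 − 0.755²) = 1.5250
Δx' = γ(Δx − vΔt) = 1.5250 × (2800 m − 0.755×(2.998×10^8 m/s)×17.2×10^-6 s)
= 1.5250 × (-1093.2 m) = -1670 m

Δx' ≈ -1670 m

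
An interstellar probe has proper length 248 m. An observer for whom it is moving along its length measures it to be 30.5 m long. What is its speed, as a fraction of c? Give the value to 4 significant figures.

γ = L₀/L = 248/30.5 = 8.13115
β = √(1 − 1/γ²) = 0.9924

β ≈ 0.9924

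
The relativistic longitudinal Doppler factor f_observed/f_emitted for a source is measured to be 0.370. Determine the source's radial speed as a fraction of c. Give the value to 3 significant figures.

f_obs/f_src = √((1−β)/(1+β)) = 0.370  ⇒  (1−β)/(1+β) = 0.13690
β = |1 − D²|/(1 + D²) = |1 − 0.13690|/(1 + 0.13690) = 0.759

β ≈ 0.759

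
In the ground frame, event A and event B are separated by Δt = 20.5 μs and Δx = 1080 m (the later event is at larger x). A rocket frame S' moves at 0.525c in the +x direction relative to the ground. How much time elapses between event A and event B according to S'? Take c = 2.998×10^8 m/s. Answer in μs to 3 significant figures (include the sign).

γ = 1/√(1 − 0.525²) = 1.1749
Δt' = γ(Δt − vΔx/c²) = 1.1749 × (20.5 μs − 0.525×1080 m / (2.998×10^8 m/s))
= 1.1749 × (18.609 μs) = 21.9 μs

Δt' ≈ 21.9 μs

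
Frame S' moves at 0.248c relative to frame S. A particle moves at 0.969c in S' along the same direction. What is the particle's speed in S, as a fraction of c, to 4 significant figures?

u ≈ 0.9812c

Relativistic velocity addition: u = (u' + v)/(1 + u'v/c²)
= (0.969 + 0.248)/(1 + 0.969×0.248) = 1.217/1.24031 = 0.9812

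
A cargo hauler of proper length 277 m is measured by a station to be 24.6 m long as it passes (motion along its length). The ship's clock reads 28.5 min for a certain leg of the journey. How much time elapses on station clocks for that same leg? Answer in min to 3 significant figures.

Length contraction ⇒ γ = L₀/L = 277/24.6 = 11.260
Time dilation: Δt = γτ₀ = 11.260 × 28.5 min = 321 min

Δt ≈ 321 min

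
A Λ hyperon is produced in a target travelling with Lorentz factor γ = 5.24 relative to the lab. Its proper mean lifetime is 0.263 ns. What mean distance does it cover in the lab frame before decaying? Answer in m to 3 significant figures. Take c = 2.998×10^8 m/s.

d ≈ 0.406 m

β = √(1 − 1/γ²) = √(1 − 1/5.24²) = 0.98162
Dilated lifetime: Δt = γτ₀ = 5.24 × 0.263 ns = 1.3781 ns
d = vΔt = 0.98162c × 1.3781 ns = 2.9429×10^8 m/s × 1.3781×10^-9 s = 0.406 m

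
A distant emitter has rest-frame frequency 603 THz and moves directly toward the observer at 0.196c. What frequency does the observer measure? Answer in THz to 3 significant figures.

Relativistic Doppler: f_obs = f_src √((1+β)/(1−β))
= 603 × √(1.1960/0.80400) = 603 × 1.2197 = 735 THz

f_obs ≈ 735 THz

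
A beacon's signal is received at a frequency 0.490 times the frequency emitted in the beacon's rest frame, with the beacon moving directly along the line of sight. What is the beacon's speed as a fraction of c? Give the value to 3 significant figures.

f_obs/f_src = √((1−β)/(1+β)) = 0.490  ⇒  (1−β)/(1+β) = 0.24010
β = |1 − D²|/(1 + D²) = |1 − 0.24010|/(1 + 0.24010) = 0.613

β ≈ 0.613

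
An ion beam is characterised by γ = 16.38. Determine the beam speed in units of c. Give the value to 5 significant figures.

β ≈ 0.99813

β = √(1 − 1/γ²) = √(1 − 1/16.38²) = √(0.9962729) = 0.99813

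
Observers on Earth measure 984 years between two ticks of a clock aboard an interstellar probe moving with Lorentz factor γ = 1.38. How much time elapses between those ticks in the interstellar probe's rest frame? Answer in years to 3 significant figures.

γ = 1.38 (given)
Proper time: τ₀ = Δt/γ = 984/1.38 = 713 years

τ₀ ≈ 713 years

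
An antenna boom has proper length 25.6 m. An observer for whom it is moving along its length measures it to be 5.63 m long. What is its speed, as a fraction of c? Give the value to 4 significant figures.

γ = L₀/L = 25.6/5.63 = 4.54707
β = √(1 − 1/γ²) = 0.9755

β ≈ 0.9755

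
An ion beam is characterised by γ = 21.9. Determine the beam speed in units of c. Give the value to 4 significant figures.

β ≈ 0.9990

β = √(1 − 1/γ²) = √(1 − 1/21.9²) = √(0.997915) = 0.9990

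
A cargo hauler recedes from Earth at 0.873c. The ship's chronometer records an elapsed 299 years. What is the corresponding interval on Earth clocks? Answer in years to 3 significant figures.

γ = 1/√(1 − 0.873²) = 2.0504
Time dilation: Δt = γτ₀ = 2.0504 × 299 years = 613 years

Δt ≈ 613 years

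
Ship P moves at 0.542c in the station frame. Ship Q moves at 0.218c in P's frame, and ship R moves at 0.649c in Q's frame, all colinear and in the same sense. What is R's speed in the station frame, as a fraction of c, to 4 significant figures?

u ≈ 0.9220c

Compose boost 2: (0.218 + 0.542)/(1 + 0.218×0.542) = 0.7600/1.11816 = 0.679690
Compose boost 3: (0.649 + 0.679690)/(1 + 0.649×0.679690) = 1.32869/1.44112 = 0.9220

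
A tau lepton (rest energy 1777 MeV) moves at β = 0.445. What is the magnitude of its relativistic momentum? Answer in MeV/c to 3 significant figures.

p ≈ 883 MeV/c

γ = 1/√(1 − 0.445²) = 1.1167
p = γβm₀c = 1.1167 × 0.445 × 1777 MeV/c = 883 MeV/c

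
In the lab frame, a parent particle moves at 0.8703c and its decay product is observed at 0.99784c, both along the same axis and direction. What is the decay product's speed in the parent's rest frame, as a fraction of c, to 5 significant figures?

u' ≈ 0.96930c

Inverse velocity addition: u' = (u − v)/(1 − uv/c²)
= (0.99784 − 0.8703)/(1 − 0.99784×0.8703) = 0.12754/0.1315798 = 0.96930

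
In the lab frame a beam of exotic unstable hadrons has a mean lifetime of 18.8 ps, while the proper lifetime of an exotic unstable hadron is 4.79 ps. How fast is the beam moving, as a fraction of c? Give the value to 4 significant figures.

γ = Δt/τ₀ = 18.8/4.79 = 3.92484
β = √(1 − 1/γ²) = √(1 − 1/3.92484²) = 0.9670

β ≈ 0.9670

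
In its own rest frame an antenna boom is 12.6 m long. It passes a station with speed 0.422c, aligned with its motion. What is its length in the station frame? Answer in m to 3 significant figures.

L ≈ 11.4 m

γ = 1/√(1 − 0.422²) = 1.1030
Length contraction: L = L₀/γ = 12.6/1.1030 = 11.4 m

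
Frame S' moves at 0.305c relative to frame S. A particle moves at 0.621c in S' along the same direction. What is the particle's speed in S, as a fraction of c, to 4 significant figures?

Relativistic velocity addition: u = (u' + v)/(1 + u'v/c²)
= (0.621 + 0.305)/(1 + 0.621×0.305) = 0.9260/1.18941 = 0.7785

u ≈ 0.7785c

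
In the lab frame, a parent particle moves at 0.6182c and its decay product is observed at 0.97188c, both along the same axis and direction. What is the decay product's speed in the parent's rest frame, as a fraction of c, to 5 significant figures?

Inverse velocity addition: u' = (u − v)/(1 − uv/c²)
= (0.97188 − 0.6182)/(1 − 0.97188×0.6182) = 0.35368/0.3991838 = 0.88601

u' ≈ 0.88601c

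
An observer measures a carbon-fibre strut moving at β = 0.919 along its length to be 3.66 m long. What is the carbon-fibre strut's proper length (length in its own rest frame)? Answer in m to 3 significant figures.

L₀ ≈ 9.28 m

γ = 1/√(1 − 0.919²) = 2.5364
L₀ = γL = 2.5364 × 3.66 = 9.28 m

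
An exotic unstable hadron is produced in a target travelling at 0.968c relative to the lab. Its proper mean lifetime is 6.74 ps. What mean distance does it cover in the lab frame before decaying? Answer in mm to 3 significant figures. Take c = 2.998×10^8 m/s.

d ≈ 7.79 mm

γ = 1/√(1 − 0.968²) = 3.9849
Dilated lifetime: Δt = γτ₀ = 3.9849 × 6.74 ps = 26.858 ps
d = vΔt = 0.968c × 26.858 ps = 2.9021×10^8 m/s × 2.6858×10^-11 s = 7.79 mm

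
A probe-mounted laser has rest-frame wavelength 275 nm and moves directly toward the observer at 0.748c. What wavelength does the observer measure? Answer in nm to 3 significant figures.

λ_obs ≈ 104 nm

Relativistic Doppler: λ_obs = λ_src √((1−β)/(1+β))
= 275 × √(0.25200/1.7480) = 275 × 0.37969 = 104 nm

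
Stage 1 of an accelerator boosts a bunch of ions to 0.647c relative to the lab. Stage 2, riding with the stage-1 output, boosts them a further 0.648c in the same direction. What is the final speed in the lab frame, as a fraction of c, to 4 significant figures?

Compose boost 2: (0.648 + 0.647)/(1 + 0.648×0.647) = 1.295/1.41926 = 0.9124

u ≈ 0.9124c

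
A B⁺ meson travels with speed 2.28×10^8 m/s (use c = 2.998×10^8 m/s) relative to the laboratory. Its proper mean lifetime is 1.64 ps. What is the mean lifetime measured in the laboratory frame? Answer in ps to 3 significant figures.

Δt ≈ 2.53 ps

β = v/c = 2.28×10^8 / 2.998×10^8 = 0.76051
γ = 1/√(1 − 0.76051²) = 1.5400
Time dilation: Δt = γτ₀ = 1.5400 × 1.64 ps = 2.53 ps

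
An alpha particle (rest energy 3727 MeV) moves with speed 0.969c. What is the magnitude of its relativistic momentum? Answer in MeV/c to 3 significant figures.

p ≈ 14600 MeV/c

γ = 1/√(1 − 0.969²) = 4.0476
p = γβm₀c = 4.0476 × 0.969 × 3727 MeV/c = 14600 MeV/c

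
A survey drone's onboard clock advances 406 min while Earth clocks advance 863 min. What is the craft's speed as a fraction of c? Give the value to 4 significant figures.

β ≈ 0.8824

γ = Δt/τ₀ = 863/406 = 2.12562
β = √(1 − 1/γ²) = √(1 − 1/2.12562²) = 0.8824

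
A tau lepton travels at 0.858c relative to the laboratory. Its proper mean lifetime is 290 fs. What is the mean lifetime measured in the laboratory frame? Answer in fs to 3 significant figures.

Δt ≈ 565 fs

γ = 1/√(1 − 0.858²) = 1.9469
Time dilation: Δt = γτ₀ = 1.9469 × 290 fs = 565 fs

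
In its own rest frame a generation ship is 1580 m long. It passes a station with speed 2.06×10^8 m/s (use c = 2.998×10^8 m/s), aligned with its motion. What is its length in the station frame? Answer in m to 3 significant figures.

β = v/c = 2.06×10^8 / 2.998×10^8 = 0.68712
γ = 1/√(1 − 0.68712²) = 1.3764
Length contraction: L = L₀/γ = 1580/1.3764 = 1150 m

L ≈ 1150 m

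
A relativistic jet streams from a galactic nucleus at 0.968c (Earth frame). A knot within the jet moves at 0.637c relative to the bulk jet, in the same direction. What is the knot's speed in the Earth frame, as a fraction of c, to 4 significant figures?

Relativistic velocity addition: u = (u' + v)/(1 + u'v/c²)
= (0.637 + 0.968)/(1 + 0.637×0.968) = 1.605/1.61662 = 0.9928

u ≈ 0.9928c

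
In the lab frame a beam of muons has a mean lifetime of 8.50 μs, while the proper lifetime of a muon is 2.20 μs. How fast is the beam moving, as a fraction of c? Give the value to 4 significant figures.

γ = Δt/τ₀ = 8.50/2.20 = 3.86364
β = √(1 − 1/γ²) = √(1 − 1/3.86364²) = 0.9659

β ≈ 0.9659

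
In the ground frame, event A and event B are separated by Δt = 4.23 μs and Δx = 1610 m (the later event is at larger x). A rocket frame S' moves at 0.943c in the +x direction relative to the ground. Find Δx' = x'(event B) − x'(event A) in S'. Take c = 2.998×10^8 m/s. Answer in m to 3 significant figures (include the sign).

γ = 1/√(1 − 0.943²) = 3.0049
Δx' = γ(Δx − vΔt) = 3.0049 × (1610 m − 0.943×(2.998×10^8 m/s)×4.23×10^-6 s)
= 3.0049 × (414.13 m) = 1240 m

Δx' ≈ 1240 m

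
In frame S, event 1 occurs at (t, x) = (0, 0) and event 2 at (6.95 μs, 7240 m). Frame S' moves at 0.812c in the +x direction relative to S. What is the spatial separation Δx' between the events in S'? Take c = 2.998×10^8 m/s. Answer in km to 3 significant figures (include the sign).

γ = 1/√(1 − 0.812²) = 1.7133
Δx' = γ(Δx − vΔt) = 1.7133 × (7240 m − 0.812×(2.998×10^8 m/s)×6.95×10^-6 s)
= 1.7133 × (5548.1 m) = 9.51 km

Δx' ≈ 9.51 km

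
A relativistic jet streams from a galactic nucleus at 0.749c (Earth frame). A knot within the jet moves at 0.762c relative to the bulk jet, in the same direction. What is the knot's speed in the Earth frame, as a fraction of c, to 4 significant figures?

Relativistic velocity addition: u = (u' + v)/(1 + u'v/c²)
= (0.762 + 0.749)/(1 + 0.762×0.749) = 1.511/1.57074 = 0.9620

u ≈ 0.9620c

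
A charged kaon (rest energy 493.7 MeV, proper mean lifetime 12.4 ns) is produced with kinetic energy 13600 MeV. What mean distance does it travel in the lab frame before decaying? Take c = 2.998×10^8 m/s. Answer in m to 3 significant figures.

d ≈ 106 m

γ = 1 + K/(m₀c²) = 1 + 13600/493.7 = 28.547
β = √(1 − 1/γ²) = 0.99939
Dilated lifetime: γτ₀ = 28.547 × 12.4 ns = 353.98 ns
d = βc·γτ₀ = 0.99939 × (2.998×10^8 m/s) × 3.5398×10^-7 s = 106 m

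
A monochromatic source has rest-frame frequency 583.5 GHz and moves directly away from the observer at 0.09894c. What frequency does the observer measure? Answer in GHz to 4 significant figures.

Relativistic Doppler: f_obs = f_src √((1−β)/(1+β))
= 583.5 × √(0.901060/1.09894) = 583.5 × 0.905503 = 528.4 GHz

f_obs ≈ 528.4 GHz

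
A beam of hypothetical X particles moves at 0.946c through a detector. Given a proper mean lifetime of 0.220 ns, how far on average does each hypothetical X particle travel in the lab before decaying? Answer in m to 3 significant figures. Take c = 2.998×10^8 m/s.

γ = 1/√(1 − 0.946²) = 3.0848
Dilated lifetime: Δt = γτ₀ = 3.0848 × 0.220 ns = 0.67866 ns
d = vΔt = 0.946c × 0.67866 ns = 2.8361×10^8 m/s × 6.7866×10^-10 s = 0.192 m

d ≈ 0.192 m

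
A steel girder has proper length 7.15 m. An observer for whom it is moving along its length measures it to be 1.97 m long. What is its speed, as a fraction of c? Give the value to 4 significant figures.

β ≈ 0.9613

γ = L₀/L = 7.15/1.97 = 3.62944
β = √(1 − 1/γ²) = 0.9613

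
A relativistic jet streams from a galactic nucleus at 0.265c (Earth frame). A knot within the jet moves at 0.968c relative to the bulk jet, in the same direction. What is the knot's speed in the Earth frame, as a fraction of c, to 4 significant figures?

u ≈ 0.9813c

Relativistic velocity addition: u = (u' + v)/(1 + u'v/c²)
= (0.968 + 0.265)/(1 + 0.968×0.265) = 1.233/1.25652 = 0.9813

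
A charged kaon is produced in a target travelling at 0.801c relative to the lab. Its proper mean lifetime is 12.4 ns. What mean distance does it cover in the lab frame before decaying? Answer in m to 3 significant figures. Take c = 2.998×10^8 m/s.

d ≈ 4.97 m

γ = 1/√(1 − 0.801²) = 1.6704
Dilated lifetime: Δt = γτ₀ = 1.6704 × 12.4 ns = 20.713 ns
d = vΔt = 0.801c × 20.713 ns = 2.4014×10^8 m/s × 2.0713×10^-8 s = 4.97 m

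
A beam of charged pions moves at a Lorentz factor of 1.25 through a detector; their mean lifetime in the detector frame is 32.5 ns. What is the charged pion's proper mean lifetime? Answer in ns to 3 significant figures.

γ = 1.25 (given)
Proper time: τ₀ = Δt/γ = 32.5/1.25 = 26.0 ns

τ₀ ≈ 26.0 ns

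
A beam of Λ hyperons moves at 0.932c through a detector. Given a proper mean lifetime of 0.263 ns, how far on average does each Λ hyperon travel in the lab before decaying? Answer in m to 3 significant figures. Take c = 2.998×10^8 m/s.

d ≈ 0.203 m

γ = 1/√(1 − 0.932²) = 2.7589
Dilated lifetime: Δt = γτ₀ = 2.7589 × 0.263 ns = 0.72560 ns
d = vΔt = 0.932c × 0.72560 ns = 2.7941×10^8 m/s × 7.2560×10^-10 s = 0.203 m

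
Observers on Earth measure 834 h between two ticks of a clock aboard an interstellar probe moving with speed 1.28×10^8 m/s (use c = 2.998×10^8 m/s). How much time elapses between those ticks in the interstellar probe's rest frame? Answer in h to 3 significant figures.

τ₀ ≈ 754 h

β = v/c = 1.28×10^8 / 2.998×10^8 = 0.42695
γ = 1/√(1 − 0.42695²) = 1.1059
Proper time: τ₀ = Δt/γ = 834/1.1059 = 754 h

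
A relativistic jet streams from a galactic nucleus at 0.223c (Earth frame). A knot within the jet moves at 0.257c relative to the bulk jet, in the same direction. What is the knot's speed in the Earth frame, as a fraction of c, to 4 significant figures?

Relativistic velocity addition: u = (u' + v)/(1 + u'v/c²)
= (0.257 + 0.223)/(1 + 0.257×0.223) = 0.4800/1.05731 = 0.4540

u ≈ 0.4540c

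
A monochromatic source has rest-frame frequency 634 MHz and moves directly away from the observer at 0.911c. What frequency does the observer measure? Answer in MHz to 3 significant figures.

f_obs ≈ 137 MHz

Relativistic Doppler: f_obs = f_src √((1−β)/(1+β))
= 634 × √(0.089000/1.9110) = 634 × 0.21581 = 137 MHz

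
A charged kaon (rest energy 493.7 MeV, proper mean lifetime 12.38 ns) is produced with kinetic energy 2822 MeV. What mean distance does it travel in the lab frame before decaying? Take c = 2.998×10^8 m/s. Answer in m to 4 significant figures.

d ≈ 24.65 m

γ = 1 + K/(m₀c²) = 1 + 2822/493.7 = 6.71602
β = √(1 − 1/γ²) = 0.988853
Dilated lifetime: γτ₀ = 6.71602 × 12.38 ns = 83.1444 ns
d = βc·γτ₀ = 0.988853 × (2.998×10^8 m/s) × 8.31444×10^-8 s = 24.65 m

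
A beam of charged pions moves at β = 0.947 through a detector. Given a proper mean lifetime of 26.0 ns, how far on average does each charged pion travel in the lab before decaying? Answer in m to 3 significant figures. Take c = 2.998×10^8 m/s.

γ = 1/√(1 − 0.947²) = 3.1130
Dilated lifetime: Δt = γτ₀ = 3.1130 × 26.0 ns = 80.938 ns
d = vΔt = 0.947c × 80.938 ns = 2.8391×10^8 m/s × 8.0938×10^-8 s = 23.0 m

d ≈ 23.0 m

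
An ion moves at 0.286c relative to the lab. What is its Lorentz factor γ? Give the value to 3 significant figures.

γ ≈ 1.04

γ = 1/√(1 − β²) = 1/√(1 − 0.286²) = 1/√(0.91820) = 1.04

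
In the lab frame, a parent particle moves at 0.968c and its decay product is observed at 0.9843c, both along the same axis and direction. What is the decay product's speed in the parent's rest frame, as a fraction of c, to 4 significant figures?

Inverse velocity addition: u' = (u − v)/(1 − uv/c²)
= (0.9843 − 0.968)/(1 − 0.9843×0.968) = 0.01630/0.0471976 = 0.3454

u' ≈ 0.3454c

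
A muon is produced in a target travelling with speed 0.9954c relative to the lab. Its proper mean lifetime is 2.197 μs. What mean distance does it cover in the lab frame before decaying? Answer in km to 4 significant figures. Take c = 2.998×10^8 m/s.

d ≈ 6.843 km

γ = 1/√(1 − 0.9954²) = 10.4377
Dilated lifetime: Δt = γτ₀ = 10.4377 × 2.197 μs = 22.9317 μs
d = vΔt = 0.9954c × 22.9317 μs = 2.98421×10^8 m/s × 2.29317×10^-5 s = 6.843 km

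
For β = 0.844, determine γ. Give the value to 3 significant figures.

γ ≈ 1.86

γ = 1/√(1 − β²) = 1/√(1 − 0.844²) = 1/√(0.28766) = 1.86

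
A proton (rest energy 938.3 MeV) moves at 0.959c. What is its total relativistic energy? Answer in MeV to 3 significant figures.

E ≈ 3310 MeV

γ = 1/√(1 − 0.959²) = 3.5285
E = γm₀c² = 3.5285 × 938.3 MeV = 3310 MeV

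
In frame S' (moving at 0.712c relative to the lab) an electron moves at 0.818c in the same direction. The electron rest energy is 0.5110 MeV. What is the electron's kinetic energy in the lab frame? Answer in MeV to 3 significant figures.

u_lab = (0.818 + 0.712)/(1 + 0.818×0.712) = 0.966876
γ = 1/√(1 − 0.966876²) = 3.9178
K = (γ − 1)m₀c² = (3.9178 − 1) × 0.5110 = 2.9178 × 0.5110 = 1.49 MeV

K ≈ 1.49 MeV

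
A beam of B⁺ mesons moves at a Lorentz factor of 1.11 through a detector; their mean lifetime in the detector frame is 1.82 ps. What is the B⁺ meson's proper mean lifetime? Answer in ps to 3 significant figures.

τ₀ ≈ 1.64 ps

γ = 1.11 (given)
Proper time: τ₀ = Δt/γ = 1.82/1.11 = 1.64 ps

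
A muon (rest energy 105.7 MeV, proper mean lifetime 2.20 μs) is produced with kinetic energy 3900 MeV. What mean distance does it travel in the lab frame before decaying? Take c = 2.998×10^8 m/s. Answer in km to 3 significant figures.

γ = 1 + K/(m₀c²) = 1 + 3900/105.7 = 37.897
β = √(1 − 1/γ²) = 0.99965
Dilated lifetime: γτ₀ = 37.897 × 2.20 μs = 83.373 μs
d = βc·γτ₀ = 0.99965 × (2.998×10^8 m/s) × 8.3373×10^-5 s = 25.0 km

d ≈ 25.0 km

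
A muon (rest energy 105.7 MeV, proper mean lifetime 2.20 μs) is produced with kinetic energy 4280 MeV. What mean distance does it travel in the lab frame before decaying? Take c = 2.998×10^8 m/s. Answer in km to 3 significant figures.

γ = 1 + K/(m₀c²) = 1 + 4280/105.7 = 41.492
β = √(1 − 1/γ²) = 0.99971
Dilated lifetime: γτ₀ = 41.492 × 2.20 μs = 91.282 μs
d = βc·γτ₀ = 0.99971 × (2.998×10^8 m/s) × 9.1282×10^-5 s = 27.4 km

d ≈ 27.4 km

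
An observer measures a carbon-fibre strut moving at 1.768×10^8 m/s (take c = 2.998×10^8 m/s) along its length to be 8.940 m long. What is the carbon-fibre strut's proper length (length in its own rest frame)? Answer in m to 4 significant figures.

L₀ ≈ 11.07 m

β = v/c = 1.768×10^8 / 2.998×10^8 = 0.589726
γ = 1/√(1 − 0.589726²) = 1.23823
L₀ = γL = 1.23823 × 8.940 = 11.07 m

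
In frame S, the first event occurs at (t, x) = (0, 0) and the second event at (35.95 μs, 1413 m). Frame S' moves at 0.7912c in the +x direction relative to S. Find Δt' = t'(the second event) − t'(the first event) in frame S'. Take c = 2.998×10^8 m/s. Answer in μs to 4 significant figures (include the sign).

Δt' ≈ 52.69 μs

γ = 1/√(1 − 0.7912²) = 1.63517
Δt' = γ(Δt − vΔx/c²) = 1.63517 × (35.95 μs − 0.7912×1413 m / (2.998×10^8 m/s))
= 1.63517 × (32.2210 μs) = 52.69 μs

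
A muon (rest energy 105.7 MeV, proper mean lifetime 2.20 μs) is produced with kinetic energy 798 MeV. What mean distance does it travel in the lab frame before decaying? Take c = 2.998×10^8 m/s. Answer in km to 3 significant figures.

γ = 1 + K/(m₀c²) = 1 + 798/105.7 = 8.5497
β = √(1 − 1/γ²) = 0.99314
Dilated lifetime: γτ₀ = 8.5497 × 2.20 μs = 18.809 μs
d = βc·γτ₀ = 0.99314 × (2.998×10^8 m/s) × 1.8809×10^-5 s = 5.60 km

d ≈ 5.60 km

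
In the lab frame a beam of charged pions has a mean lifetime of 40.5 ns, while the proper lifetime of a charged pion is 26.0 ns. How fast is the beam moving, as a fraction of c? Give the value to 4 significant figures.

γ = Δt/τ₀ = 40.5/26.0 = 1.55769
β = √(1 − 1/γ²) = √(1 − 1/1.55769²) = 0.7667

β ≈ 0.7667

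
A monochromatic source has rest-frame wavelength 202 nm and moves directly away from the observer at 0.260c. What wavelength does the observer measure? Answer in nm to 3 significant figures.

λ_obs ≈ 264 nm

Relativistic Doppler: λ_obs = λ_src √((1+β)/(1−β))
= 202 × √(1.2600/0.74000) = 202 × 1.3049 = 264 nm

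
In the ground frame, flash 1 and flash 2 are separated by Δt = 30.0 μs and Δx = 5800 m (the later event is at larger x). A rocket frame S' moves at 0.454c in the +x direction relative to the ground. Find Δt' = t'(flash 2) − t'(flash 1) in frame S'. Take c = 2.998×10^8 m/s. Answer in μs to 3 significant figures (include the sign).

Δt' ≈ 23.8 μs

γ = 1/√(1 − 0.454²) = 1.1223
Δt' = γ(Δt − vΔx/c²) = 1.1223 × (30.0 μs − 0.454×5800 m / (2.998×10^8 m/s))
= 1.1223 × (21.217 μs) = 23.8 μs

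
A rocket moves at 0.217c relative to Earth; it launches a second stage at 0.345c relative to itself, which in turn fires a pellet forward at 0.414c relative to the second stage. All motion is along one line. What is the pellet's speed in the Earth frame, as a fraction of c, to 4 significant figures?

Compose boost 2: (0.345 + 0.217)/(1 + 0.345×0.217) = 0.5620/1.07486 = 0.522856
Compose boost 3: (0.414 + 0.522856)/(1 + 0.414×0.522856) = 0.936856/1.21646 = 0.7701

u ≈ 0.7701c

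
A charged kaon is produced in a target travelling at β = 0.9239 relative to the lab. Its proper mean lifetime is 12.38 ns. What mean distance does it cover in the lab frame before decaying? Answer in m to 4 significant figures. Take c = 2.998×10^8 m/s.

d ≈ 8.962 m

γ = 1/√(1 − 0.9239²) = 2.61346
Dilated lifetime: Δt = γτ₀ = 2.61346 × 12.38 ns = 32.3547 ns
d = vΔt = 0.9239c × 32.3547 ns = 2.76985×10^8 m/s × 3.23547×10^-8 s = 8.962 m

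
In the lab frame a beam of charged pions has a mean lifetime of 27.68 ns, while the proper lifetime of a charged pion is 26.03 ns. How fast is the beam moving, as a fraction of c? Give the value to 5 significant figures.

β ≈ 0.34010

γ = Δt/τ₀ = 27.68/26.03 = 1.063388
β = √(1 − 1/γ²) = √(1 − 1/1.063388²) = 0.34010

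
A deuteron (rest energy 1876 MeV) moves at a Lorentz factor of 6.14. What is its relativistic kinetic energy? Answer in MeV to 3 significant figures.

γ = 6.14 (given)
K = (γ − 1)m₀c² = (6.14 − 1) × 1876 MeV = 5.1400 × 1876 MeV = 9640 MeV

K ≈ 9640 MeV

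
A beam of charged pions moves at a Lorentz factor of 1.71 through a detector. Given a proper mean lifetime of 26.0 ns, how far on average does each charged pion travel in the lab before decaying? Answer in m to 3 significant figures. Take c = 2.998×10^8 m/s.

d ≈ 10.8 m

β = √(1 − 1/γ²) = √(1 − 1/1.71²) = 0.81118
Dilated lifetime: Δt = γτ₀ = 1.71 × 26.0 ns = 44.460 ns
d = vΔt = 0.81118c × 44.460 ns = 2.4319×10^8 m/s × 4.4460×10^-8 s = 10.8 m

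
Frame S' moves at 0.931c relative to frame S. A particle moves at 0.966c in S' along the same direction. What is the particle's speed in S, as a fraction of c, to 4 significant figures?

Relativistic velocity addition: u = (u' + v)/(1 + u'v/c²)
= (0.966 + 0.931)/(1 + 0.966×0.931) = 1.897/1.89935 = 0.9988

u ≈ 0.9988c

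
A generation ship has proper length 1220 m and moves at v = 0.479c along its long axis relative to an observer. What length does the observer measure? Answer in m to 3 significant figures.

L ≈ 1070 m

γ = 1/√(1 − 0.479²) = 1.1392
Length contraction: L = L₀/γ = 1220/1.1392 = 1070 m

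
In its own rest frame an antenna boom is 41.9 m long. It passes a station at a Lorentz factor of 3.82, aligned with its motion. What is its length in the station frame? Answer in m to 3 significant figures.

γ = 3.82 (given)
Length contraction: L = L₀/γ = 41.9/3.82 = 11.0 m

L ≈ 11.0 m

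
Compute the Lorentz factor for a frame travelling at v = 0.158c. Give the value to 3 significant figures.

γ = 1/√(1 − β²) = 1/√(1 − 0.158²) = 1/√(0.97504) = 1.01

γ ≈ 1.01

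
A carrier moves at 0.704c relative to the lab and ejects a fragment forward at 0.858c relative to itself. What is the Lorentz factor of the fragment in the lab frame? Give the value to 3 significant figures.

u_lab = (0.858 + 0.704)/(1 + 0.858×0.704) = 1.562/1.60403 = 0.973796
γ = 1/√(1 − 0.973796²) = 4.40

γ ≈ 4.40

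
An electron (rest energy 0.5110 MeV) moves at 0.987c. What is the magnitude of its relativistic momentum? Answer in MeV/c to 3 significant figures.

γ = 1/√(1 − 0.987²) = 6.2220
p = γβm₀c = 6.2220 × 0.987 × 0.5110 MeV/c = 3.14 MeV/c

p ≈ 3.14 MeV/c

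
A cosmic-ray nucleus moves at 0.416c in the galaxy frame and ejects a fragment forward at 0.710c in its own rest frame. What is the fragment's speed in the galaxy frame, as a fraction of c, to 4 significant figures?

u ≈ 0.8693c

Compose boost 2: (0.710 + 0.416)/(1 + 0.710×0.416) = 1.126/1.29536 = 0.8693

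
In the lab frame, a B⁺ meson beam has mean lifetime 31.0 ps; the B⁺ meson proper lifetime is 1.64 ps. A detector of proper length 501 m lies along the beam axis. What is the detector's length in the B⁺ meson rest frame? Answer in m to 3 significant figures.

Time dilation ⇒ γ = Δt/τ₀ = 31.0/1.64 = 18.902
Length contraction: L = L₀/γ = 501/18.902 = 26.5 m

L ≈ 26.5 m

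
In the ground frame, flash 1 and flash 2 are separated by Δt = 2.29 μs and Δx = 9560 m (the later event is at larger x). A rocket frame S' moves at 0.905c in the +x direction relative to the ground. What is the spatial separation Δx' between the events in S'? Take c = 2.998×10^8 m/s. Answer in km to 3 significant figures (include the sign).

γ = 1/√(1 − 0.905²) = 2.3507
Δx' = γ(Δx − vΔt) = 2.3507 × (9560 m − 0.905×(2.998×10^8 m/s)×2.29×10^-6 s)
= 2.3507 × (8938.7 m) = 21.0 km

Δx' ≈ 21.0 km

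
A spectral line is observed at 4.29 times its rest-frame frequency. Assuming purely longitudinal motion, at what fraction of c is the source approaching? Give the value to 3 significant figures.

f_obs/f_src = √((1+β)/(1−β)) = 4.29  ⇒  (1+β)/(1−β) = 18.404
β = |1 − D²|/(1 + D²) = |1 − 18.404|/(1 + 18.404) = 0.897

β ≈ 0.897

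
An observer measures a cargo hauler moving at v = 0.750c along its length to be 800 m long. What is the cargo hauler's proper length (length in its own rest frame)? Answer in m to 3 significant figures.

γ = 1/√(1 − 0.750²) = 1.5119
L₀ = γL = 1.5119 × 800 = 1210 m

L₀ ≈ 1210 m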